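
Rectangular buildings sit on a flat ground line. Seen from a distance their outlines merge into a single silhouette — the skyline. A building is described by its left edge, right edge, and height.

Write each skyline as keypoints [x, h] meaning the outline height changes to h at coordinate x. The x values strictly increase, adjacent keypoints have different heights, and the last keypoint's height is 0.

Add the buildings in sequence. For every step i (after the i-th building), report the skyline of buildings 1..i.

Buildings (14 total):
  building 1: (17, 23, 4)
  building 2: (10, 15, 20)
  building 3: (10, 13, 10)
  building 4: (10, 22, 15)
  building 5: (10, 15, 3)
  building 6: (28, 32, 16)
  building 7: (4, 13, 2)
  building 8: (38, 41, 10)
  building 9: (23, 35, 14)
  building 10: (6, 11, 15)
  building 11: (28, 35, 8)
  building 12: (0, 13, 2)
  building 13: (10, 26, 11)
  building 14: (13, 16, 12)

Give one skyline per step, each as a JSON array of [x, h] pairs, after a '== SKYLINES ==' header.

== SKYLINES ==
[[17,4],[23,0]]
[[10,20],[15,0],[17,4],[23,0]]
[[10,20],[15,0],[17,4],[23,0]]
[[10,20],[15,15],[22,4],[23,0]]
[[10,20],[15,15],[22,4],[23,0]]
[[10,20],[15,15],[22,4],[23,0],[28,16],[32,0]]
[[4,2],[10,20],[15,15],[22,4],[23,0],[28,16],[32,0]]
[[4,2],[10,20],[15,15],[22,4],[23,0],[28,16],[32,0],[38,10],[41,0]]
[[4,2],[10,20],[15,15],[22,4],[23,14],[28,16],[32,14],[35,0],[38,10],[41,0]]
[[4,2],[6,15],[10,20],[15,15],[22,4],[23,14],[28,16],[32,14],[35,0],[38,10],[41,0]]
[[4,2],[6,15],[10,20],[15,15],[22,4],[23,14],[28,16],[32,14],[35,0],[38,10],[41,0]]
[[0,2],[6,15],[10,20],[15,15],[22,4],[23,14],[28,16],[32,14],[35,0],[38,10],[41,0]]
[[0,2],[6,15],[10,20],[15,15],[22,11],[23,14],[28,16],[32,14],[35,0],[38,10],[41,0]]
[[0,2],[6,15],[10,20],[15,15],[22,11],[23,14],[28,16],[32,14],[35,0],[38,10],[41,0]]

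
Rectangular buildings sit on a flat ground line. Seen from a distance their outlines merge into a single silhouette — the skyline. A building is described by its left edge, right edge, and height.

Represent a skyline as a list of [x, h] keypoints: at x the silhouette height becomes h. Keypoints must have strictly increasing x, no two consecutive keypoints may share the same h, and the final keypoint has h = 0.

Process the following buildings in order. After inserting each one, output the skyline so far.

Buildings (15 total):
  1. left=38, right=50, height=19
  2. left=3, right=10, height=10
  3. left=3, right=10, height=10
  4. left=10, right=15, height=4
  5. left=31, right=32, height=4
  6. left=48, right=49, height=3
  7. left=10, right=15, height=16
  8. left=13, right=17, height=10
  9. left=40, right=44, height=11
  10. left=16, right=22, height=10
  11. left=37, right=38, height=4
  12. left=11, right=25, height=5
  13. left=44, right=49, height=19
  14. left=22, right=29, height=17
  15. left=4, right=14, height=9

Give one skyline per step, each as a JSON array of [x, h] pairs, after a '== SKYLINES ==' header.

== SKYLINES ==
[[38,19],[50,0]]
[[3,10],[10,0],[38,19],[50,0]]
[[3,10],[10,0],[38,19],[50,0]]
[[3,10],[10,4],[15,0],[38,19],[50,0]]
[[3,10],[10,4],[15,0],[31,4],[32,0],[38,19],[50,0]]
[[3,10],[10,4],[15,0],[31,4],[32,0],[38,19],[50,0]]
[[3,10],[10,16],[15,0],[31,4],[32,0],[38,19],[50,0]]
[[3,10],[10,16],[15,10],[17,0],[31,4],[32,0],[38,19],[50,0]]
[[3,10],[10,16],[15,10],[17,0],[31,4],[32,0],[38,19],[50,0]]
[[3,10],[10,16],[15,10],[22,0],[31,4],[32,0],[38,19],[50,0]]
[[3,10],[10,16],[15,10],[22,0],[31,4],[32,0],[37,4],[38,19],[50,0]]
[[3,10],[10,16],[15,10],[22,5],[25,0],[31,4],[32,0],[37,4],[38,19],[50,0]]
[[3,10],[10,16],[15,10],[22,5],[25,0],[31,4],[32,0],[37,4],[38,19],[50,0]]
[[3,10],[10,16],[15,10],[22,17],[29,0],[31,4],[32,0],[37,4],[38,19],[50,0]]
[[3,10],[10,16],[15,10],[22,17],[29,0],[31,4],[32,0],[37,4],[38,19],[50,0]]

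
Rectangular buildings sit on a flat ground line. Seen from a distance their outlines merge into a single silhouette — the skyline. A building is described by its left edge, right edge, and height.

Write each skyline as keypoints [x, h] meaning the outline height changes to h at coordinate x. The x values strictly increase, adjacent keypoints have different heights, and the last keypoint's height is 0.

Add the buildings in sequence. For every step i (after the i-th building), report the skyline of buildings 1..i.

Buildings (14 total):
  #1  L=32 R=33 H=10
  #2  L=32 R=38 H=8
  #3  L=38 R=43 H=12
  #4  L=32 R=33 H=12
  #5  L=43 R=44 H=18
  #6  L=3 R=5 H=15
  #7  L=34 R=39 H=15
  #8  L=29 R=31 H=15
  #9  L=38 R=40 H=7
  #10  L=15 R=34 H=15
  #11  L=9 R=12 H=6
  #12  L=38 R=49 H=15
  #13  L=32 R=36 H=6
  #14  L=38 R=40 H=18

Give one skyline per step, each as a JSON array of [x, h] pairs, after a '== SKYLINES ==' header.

== SKYLINES ==
[[32,10],[33,0]]
[[32,10],[33,8],[38,0]]
[[32,10],[33,8],[38,12],[43,0]]
[[32,12],[33,8],[38,12],[43,0]]
[[32,12],[33,8],[38,12],[43,18],[44,0]]
[[3,15],[5,0],[32,12],[33,8],[38,12],[43,18],[44,0]]
[[3,15],[5,0],[32,12],[33,8],[34,15],[39,12],[43,18],[44,0]]
[[3,15],[5,0],[29,15],[31,0],[32,12],[33,8],[34,15],[39,12],[43,18],[44,0]]
[[3,15],[5,0],[29,15],[31,0],[32,12],[33,8],[34,15],[39,12],[43,18],[44,0]]
[[3,15],[5,0],[15,15],[39,12],[43,18],[44,0]]
[[3,15],[5,0],[9,6],[12,0],[15,15],[39,12],[43,18],[44,0]]
[[3,15],[5,0],[9,6],[12,0],[15,15],[43,18],[44,15],[49,0]]
[[3,15],[5,0],[9,6],[12,0],[15,15],[43,18],[44,15],[49,0]]
[[3,15],[5,0],[9,6],[12,0],[15,15],[38,18],[40,15],[43,18],[44,15],[49,0]]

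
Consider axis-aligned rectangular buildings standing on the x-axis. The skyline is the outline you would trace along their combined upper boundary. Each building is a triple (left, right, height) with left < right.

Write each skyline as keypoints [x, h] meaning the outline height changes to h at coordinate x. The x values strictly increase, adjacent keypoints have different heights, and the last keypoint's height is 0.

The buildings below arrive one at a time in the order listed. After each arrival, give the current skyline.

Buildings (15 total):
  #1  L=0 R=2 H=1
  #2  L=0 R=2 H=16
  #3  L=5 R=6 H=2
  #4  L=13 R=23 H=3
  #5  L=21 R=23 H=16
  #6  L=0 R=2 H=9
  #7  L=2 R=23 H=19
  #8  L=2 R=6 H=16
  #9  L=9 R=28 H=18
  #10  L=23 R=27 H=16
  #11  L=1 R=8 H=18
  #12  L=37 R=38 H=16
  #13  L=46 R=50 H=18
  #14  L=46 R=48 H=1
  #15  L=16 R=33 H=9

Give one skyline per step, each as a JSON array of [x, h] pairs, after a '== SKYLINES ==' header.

== SKYLINES ==
[[0,1],[2,0]]
[[0,16],[2,0]]
[[0,16],[2,0],[5,2],[6,0]]
[[0,16],[2,0],[5,2],[6,0],[13,3],[23,0]]
[[0,16],[2,0],[5,2],[6,0],[13,3],[21,16],[23,0]]
[[0,16],[2,0],[5,2],[6,0],[13,3],[21,16],[23,0]]
[[0,16],[2,19],[23,0]]
[[0,16],[2,19],[23,0]]
[[0,16],[2,19],[23,18],[28,0]]
[[0,16],[2,19],[23,18],[28,0]]
[[0,16],[1,18],[2,19],[23,18],[28,0]]
[[0,16],[1,18],[2,19],[23,18],[28,0],[37,16],[38,0]]
[[0,16],[1,18],[2,19],[23,18],[28,0],[37,16],[38,0],[46,18],[50,0]]
[[0,16],[1,18],[2,19],[23,18],[28,0],[37,16],[38,0],[46,18],[50,0]]
[[0,16],[1,18],[2,19],[23,18],[28,9],[33,0],[37,16],[38,0],[46,18],[50,0]]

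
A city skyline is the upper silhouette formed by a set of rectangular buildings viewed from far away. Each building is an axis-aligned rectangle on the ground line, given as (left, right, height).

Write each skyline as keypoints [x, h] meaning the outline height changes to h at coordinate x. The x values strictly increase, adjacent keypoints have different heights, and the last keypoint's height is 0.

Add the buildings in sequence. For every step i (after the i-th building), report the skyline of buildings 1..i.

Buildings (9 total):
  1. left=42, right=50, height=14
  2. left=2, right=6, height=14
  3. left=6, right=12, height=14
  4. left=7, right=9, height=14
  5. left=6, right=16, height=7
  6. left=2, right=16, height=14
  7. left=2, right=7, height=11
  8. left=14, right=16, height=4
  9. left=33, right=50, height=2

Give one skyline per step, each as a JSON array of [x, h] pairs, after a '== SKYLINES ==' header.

== SKYLINES ==
[[42,14],[50,0]]
[[2,14],[6,0],[42,14],[50,0]]
[[2,14],[12,0],[42,14],[50,0]]
[[2,14],[12,0],[42,14],[50,0]]
[[2,14],[12,7],[16,0],[42,14],[50,0]]
[[2,14],[16,0],[42,14],[50,0]]
[[2,14],[16,0],[42,14],[50,0]]
[[2,14],[16,0],[42,14],[50,0]]
[[2,14],[16,0],[33,2],[42,14],[50,0]]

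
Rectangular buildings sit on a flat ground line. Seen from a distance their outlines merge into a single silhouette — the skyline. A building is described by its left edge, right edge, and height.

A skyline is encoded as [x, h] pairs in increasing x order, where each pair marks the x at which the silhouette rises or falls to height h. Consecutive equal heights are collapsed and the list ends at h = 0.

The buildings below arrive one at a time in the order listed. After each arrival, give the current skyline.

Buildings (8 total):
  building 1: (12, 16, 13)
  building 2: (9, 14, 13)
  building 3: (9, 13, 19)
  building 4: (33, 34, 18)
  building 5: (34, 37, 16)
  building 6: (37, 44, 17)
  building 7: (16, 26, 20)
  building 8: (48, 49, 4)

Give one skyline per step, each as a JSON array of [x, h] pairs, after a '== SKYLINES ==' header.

== SKYLINES ==
[[12,13],[16,0]]
[[9,13],[16,0]]
[[9,19],[13,13],[16,0]]
[[9,19],[13,13],[16,0],[33,18],[34,0]]
[[9,19],[13,13],[16,0],[33,18],[34,16],[37,0]]
[[9,19],[13,13],[16,0],[33,18],[34,16],[37,17],[44,0]]
[[9,19],[13,13],[16,20],[26,0],[33,18],[34,16],[37,17],[44,0]]
[[9,19],[13,13],[16,20],[26,0],[33,18],[34,16],[37,17],[44,0],[48,4],[49,0]]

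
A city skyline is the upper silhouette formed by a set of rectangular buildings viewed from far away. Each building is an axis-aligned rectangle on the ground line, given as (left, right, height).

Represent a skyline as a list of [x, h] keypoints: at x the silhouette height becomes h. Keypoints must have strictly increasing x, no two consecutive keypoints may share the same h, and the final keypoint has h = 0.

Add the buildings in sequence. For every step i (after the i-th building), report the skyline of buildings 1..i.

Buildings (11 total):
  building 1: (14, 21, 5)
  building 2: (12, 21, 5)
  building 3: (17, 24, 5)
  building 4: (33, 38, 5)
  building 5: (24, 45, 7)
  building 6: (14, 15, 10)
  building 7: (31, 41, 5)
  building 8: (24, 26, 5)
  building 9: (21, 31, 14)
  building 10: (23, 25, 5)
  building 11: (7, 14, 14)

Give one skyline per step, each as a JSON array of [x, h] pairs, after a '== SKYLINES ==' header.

== SKYLINES ==
[[14,5],[21,0]]
[[12,5],[21,0]]
[[12,5],[24,0]]
[[12,5],[24,0],[33,5],[38,0]]
[[12,5],[24,7],[45,0]]
[[12,5],[14,10],[15,5],[24,7],[45,0]]
[[12,5],[14,10],[15,5],[24,7],[45,0]]
[[12,5],[14,10],[15,5],[24,7],[45,0]]
[[12,5],[14,10],[15,5],[21,14],[31,7],[45,0]]
[[12,5],[14,10],[15,5],[21,14],[31,7],[45,0]]
[[7,14],[14,10],[15,5],[21,14],[31,7],[45,0]]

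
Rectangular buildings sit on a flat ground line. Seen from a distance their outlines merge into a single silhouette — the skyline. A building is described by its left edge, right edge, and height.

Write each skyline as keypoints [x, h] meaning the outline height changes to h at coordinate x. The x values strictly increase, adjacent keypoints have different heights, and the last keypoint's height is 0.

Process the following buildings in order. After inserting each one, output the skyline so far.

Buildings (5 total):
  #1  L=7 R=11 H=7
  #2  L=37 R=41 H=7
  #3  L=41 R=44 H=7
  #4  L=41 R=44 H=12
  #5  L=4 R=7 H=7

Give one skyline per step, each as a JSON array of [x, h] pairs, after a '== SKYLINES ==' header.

== SKYLINES ==
[[7,7],[11,0]]
[[7,7],[11,0],[37,7],[41,0]]
[[7,7],[11,0],[37,7],[44,0]]
[[7,7],[11,0],[37,7],[41,12],[44,0]]
[[4,7],[11,0],[37,7],[41,12],[44,0]]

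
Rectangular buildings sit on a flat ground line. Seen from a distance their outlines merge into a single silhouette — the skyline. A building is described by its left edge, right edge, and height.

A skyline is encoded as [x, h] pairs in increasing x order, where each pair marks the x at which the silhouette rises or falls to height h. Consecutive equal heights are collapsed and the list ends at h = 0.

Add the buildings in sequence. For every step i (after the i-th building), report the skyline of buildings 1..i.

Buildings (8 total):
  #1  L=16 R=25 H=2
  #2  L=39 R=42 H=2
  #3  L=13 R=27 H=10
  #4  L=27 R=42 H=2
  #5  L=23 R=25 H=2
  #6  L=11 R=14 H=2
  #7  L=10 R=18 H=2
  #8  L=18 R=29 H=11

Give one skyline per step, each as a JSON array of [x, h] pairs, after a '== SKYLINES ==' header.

== SKYLINES ==
[[16,2],[25,0]]
[[16,2],[25,0],[39,2],[42,0]]
[[13,10],[27,0],[39,2],[42,0]]
[[13,10],[27,2],[42,0]]
[[13,10],[27,2],[42,0]]
[[11,2],[13,10],[27,2],[42,0]]
[[10,2],[13,10],[27,2],[42,0]]
[[10,2],[13,10],[18,11],[29,2],[42,0]]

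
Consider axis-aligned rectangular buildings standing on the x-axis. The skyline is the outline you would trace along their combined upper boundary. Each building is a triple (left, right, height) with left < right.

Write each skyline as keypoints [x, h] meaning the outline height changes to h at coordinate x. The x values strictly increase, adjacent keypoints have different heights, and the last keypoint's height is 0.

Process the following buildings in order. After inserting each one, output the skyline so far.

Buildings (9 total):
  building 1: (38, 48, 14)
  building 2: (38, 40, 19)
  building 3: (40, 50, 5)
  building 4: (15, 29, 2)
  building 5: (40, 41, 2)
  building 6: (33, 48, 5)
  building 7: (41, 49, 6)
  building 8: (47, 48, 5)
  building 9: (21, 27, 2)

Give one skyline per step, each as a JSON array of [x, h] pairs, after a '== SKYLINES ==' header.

== SKYLINES ==
[[38,14],[48,0]]
[[38,19],[40,14],[48,0]]
[[38,19],[40,14],[48,5],[50,0]]
[[15,2],[29,0],[38,19],[40,14],[48,5],[50,0]]
[[15,2],[29,0],[38,19],[40,14],[48,5],[50,0]]
[[15,2],[29,0],[33,5],[38,19],[40,14],[48,5],[50,0]]
[[15,2],[29,0],[33,5],[38,19],[40,14],[48,6],[49,5],[50,0]]
[[15,2],[29,0],[33,5],[38,19],[40,14],[48,6],[49,5],[50,0]]
[[15,2],[29,0],[33,5],[38,19],[40,14],[48,6],[49,5],[50,0]]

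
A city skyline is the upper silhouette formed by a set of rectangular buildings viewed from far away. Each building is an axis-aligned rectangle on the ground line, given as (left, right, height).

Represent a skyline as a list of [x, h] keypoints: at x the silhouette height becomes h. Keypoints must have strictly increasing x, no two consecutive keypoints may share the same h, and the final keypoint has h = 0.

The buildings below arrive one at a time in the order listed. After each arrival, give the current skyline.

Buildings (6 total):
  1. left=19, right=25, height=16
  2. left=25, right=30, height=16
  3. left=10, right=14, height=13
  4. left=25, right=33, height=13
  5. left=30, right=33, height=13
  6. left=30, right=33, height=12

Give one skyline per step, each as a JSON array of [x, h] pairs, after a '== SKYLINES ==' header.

== SKYLINES ==
[[19,16],[25,0]]
[[19,16],[30,0]]
[[10,13],[14,0],[19,16],[30,0]]
[[10,13],[14,0],[19,16],[30,13],[33,0]]
[[10,13],[14,0],[19,16],[30,13],[33,0]]
[[10,13],[14,0],[19,16],[30,13],[33,0]]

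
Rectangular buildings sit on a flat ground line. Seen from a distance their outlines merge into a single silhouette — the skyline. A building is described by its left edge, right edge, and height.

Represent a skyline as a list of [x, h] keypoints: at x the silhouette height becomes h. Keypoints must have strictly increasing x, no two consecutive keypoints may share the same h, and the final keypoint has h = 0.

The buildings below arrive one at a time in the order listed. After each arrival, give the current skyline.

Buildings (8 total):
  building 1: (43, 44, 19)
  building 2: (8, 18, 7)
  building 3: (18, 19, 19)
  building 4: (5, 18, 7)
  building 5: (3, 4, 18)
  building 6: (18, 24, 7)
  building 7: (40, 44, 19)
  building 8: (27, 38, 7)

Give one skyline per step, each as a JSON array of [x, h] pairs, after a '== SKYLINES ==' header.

== SKYLINES ==
[[43,19],[44,0]]
[[8,7],[18,0],[43,19],[44,0]]
[[8,7],[18,19],[19,0],[43,19],[44,0]]
[[5,7],[18,19],[19,0],[43,19],[44,0]]
[[3,18],[4,0],[5,7],[18,19],[19,0],[43,19],[44,0]]
[[3,18],[4,0],[5,7],[18,19],[19,7],[24,0],[43,19],[44,0]]
[[3,18],[4,0],[5,7],[18,19],[19,7],[24,0],[40,19],[44,0]]
[[3,18],[4,0],[5,7],[18,19],[19,7],[24,0],[27,7],[38,0],[40,19],[44,0]]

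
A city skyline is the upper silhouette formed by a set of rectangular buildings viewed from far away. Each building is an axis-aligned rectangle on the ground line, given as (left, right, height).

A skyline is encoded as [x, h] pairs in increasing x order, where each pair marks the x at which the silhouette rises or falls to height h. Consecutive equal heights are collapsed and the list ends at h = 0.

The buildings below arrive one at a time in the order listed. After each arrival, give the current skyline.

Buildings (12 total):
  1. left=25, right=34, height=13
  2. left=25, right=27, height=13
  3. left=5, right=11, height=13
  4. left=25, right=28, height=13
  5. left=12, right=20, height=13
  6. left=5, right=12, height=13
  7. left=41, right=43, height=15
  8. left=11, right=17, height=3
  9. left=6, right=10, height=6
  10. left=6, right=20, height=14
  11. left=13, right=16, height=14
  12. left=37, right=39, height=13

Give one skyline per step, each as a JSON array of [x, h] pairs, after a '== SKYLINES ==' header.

== SKYLINES ==
[[25,13],[34,0]]
[[25,13],[34,0]]
[[5,13],[11,0],[25,13],[34,0]]
[[5,13],[11,0],[25,13],[34,0]]
[[5,13],[11,0],[12,13],[20,0],[25,13],[34,0]]
[[5,13],[20,0],[25,13],[34,0]]
[[5,13],[20,0],[25,13],[34,0],[41,15],[43,0]]
[[5,13],[20,0],[25,13],[34,0],[41,15],[43,0]]
[[5,13],[20,0],[25,13],[34,0],[41,15],[43,0]]
[[5,13],[6,14],[20,0],[25,13],[34,0],[41,15],[43,0]]
[[5,13],[6,14],[20,0],[25,13],[34,0],[41,15],[43,0]]
[[5,13],[6,14],[20,0],[25,13],[34,0],[37,13],[39,0],[41,15],[43,0]]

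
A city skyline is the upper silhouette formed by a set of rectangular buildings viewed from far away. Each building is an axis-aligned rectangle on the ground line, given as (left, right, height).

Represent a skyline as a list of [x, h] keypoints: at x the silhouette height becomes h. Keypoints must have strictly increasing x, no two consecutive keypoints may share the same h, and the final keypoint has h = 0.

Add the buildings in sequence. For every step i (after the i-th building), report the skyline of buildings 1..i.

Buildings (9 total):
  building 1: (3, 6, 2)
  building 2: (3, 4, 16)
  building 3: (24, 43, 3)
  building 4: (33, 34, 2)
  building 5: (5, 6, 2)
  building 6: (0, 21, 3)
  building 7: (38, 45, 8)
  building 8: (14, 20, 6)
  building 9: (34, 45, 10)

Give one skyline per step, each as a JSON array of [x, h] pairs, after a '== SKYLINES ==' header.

== SKYLINES ==
[[3,2],[6,0]]
[[3,16],[4,2],[6,0]]
[[3,16],[4,2],[6,0],[24,3],[43,0]]
[[3,16],[4,2],[6,0],[24,3],[43,0]]
[[3,16],[4,2],[6,0],[24,3],[43,0]]
[[0,3],[3,16],[4,3],[21,0],[24,3],[43,0]]
[[0,3],[3,16],[4,3],[21,0],[24,3],[38,8],[45,0]]
[[0,3],[3,16],[4,3],[14,6],[20,3],[21,0],[24,3],[38,8],[45,0]]
[[0,3],[3,16],[4,3],[14,6],[20,3],[21,0],[24,3],[34,10],[45,0]]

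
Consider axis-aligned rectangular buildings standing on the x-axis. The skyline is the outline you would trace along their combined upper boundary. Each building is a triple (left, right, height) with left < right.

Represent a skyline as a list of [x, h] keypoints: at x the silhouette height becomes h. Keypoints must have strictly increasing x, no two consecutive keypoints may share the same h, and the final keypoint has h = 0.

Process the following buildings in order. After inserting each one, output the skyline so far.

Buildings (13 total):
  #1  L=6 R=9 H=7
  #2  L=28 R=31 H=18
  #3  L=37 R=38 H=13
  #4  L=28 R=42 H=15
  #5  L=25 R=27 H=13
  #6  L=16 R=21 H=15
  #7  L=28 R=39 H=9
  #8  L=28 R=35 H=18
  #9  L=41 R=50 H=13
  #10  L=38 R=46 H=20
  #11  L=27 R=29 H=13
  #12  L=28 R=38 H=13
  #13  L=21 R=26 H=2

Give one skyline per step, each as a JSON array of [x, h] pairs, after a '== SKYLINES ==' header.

== SKYLINES ==
[[6,7],[9,0]]
[[6,7],[9,0],[28,18],[31,0]]
[[6,7],[9,0],[28,18],[31,0],[37,13],[38,0]]
[[6,7],[9,0],[28,18],[31,15],[42,0]]
[[6,7],[9,0],[25,13],[27,0],[28,18],[31,15],[42,0]]
[[6,7],[9,0],[16,15],[21,0],[25,13],[27,0],[28,18],[31,15],[42,0]]
[[6,7],[9,0],[16,15],[21,0],[25,13],[27,0],[28,18],[31,15],[42,0]]
[[6,7],[9,0],[16,15],[21,0],[25,13],[27,0],[28,18],[35,15],[42,0]]
[[6,7],[9,0],[16,15],[21,0],[25,13],[27,0],[28,18],[35,15],[42,13],[50,0]]
[[6,7],[9,0],[16,15],[21,0],[25,13],[27,0],[28,18],[35,15],[38,20],[46,13],[50,0]]
[[6,7],[9,0],[16,15],[21,0],[25,13],[28,18],[35,15],[38,20],[46,13],[50,0]]
[[6,7],[9,0],[16,15],[21,0],[25,13],[28,18],[35,15],[38,20],[46,13],[50,0]]
[[6,7],[9,0],[16,15],[21,2],[25,13],[28,18],[35,15],[38,20],[46,13],[50,0]]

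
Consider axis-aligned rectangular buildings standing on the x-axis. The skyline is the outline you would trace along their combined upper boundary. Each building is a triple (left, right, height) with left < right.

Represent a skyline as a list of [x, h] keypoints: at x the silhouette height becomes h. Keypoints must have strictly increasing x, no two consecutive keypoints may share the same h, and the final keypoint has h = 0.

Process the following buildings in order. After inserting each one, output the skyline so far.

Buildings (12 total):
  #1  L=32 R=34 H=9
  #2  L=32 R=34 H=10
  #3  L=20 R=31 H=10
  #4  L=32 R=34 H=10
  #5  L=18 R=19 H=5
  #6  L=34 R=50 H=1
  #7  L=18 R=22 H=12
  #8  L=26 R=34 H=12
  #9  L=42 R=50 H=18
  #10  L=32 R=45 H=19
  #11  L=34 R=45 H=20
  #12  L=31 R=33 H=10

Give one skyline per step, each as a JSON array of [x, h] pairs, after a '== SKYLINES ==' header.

== SKYLINES ==
[[32,9],[34,0]]
[[32,10],[34,0]]
[[20,10],[31,0],[32,10],[34,0]]
[[20,10],[31,0],[32,10],[34,0]]
[[18,5],[19,0],[20,10],[31,0],[32,10],[34,0]]
[[18,5],[19,0],[20,10],[31,0],[32,10],[34,1],[50,0]]
[[18,12],[22,10],[31,0],[32,10],[34,1],[50,0]]
[[18,12],[22,10],[26,12],[34,1],[50,0]]
[[18,12],[22,10],[26,12],[34,1],[42,18],[50,0]]
[[18,12],[22,10],[26,12],[32,19],[45,18],[50,0]]
[[18,12],[22,10],[26,12],[32,19],[34,20],[45,18],[50,0]]
[[18,12],[22,10],[26,12],[32,19],[34,20],[45,18],[50,0]]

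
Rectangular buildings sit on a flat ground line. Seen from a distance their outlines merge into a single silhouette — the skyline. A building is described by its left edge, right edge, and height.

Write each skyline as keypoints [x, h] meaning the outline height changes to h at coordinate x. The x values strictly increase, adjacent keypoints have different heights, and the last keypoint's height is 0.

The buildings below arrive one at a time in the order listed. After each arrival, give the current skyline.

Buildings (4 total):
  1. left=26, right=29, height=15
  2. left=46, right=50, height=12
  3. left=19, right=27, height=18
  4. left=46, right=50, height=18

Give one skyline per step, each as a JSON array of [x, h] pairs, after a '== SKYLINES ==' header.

== SKYLINES ==
[[26,15],[29,0]]
[[26,15],[29,0],[46,12],[50,0]]
[[19,18],[27,15],[29,0],[46,12],[50,0]]
[[19,18],[27,15],[29,0],[46,18],[50,0]]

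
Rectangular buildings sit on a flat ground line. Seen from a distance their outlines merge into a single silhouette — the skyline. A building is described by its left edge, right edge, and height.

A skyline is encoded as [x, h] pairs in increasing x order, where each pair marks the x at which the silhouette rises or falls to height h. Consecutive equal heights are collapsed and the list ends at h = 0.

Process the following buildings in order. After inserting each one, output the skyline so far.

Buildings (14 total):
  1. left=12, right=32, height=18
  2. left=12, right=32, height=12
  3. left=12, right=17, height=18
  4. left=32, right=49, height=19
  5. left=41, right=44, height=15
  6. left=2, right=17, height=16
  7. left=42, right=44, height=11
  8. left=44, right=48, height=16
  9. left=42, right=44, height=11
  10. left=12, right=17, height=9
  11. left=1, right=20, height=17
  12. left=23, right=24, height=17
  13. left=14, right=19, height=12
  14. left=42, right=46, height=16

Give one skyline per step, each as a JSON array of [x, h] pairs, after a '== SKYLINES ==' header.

== SKYLINES ==
[[12,18],[32,0]]
[[12,18],[32,0]]
[[12,18],[32,0]]
[[12,18],[32,19],[49,0]]
[[12,18],[32,19],[49,0]]
[[2,16],[12,18],[32,19],[49,0]]
[[2,16],[12,18],[32,19],[49,0]]
[[2,16],[12,18],[32,19],[49,0]]
[[2,16],[12,18],[32,19],[49,0]]
[[2,16],[12,18],[32,19],[49,0]]
[[1,17],[12,18],[32,19],[49,0]]
[[1,17],[12,18],[32,19],[49,0]]
[[1,17],[12,18],[32,19],[49,0]]
[[1,17],[12,18],[32,19],[49,0]]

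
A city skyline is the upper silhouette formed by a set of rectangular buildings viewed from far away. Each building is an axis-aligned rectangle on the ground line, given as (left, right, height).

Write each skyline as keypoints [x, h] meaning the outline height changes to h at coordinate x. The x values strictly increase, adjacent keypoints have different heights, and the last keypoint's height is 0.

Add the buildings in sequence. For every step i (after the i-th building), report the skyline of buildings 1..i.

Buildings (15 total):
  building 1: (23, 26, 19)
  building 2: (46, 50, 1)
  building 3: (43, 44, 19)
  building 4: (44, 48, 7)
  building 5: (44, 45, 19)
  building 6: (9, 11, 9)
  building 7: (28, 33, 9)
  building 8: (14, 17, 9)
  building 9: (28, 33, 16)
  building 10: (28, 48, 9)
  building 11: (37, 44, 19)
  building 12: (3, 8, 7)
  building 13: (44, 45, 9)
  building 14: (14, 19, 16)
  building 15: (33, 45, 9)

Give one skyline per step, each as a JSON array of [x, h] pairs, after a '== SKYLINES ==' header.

== SKYLINES ==
[[23,19],[26,0]]
[[23,19],[26,0],[46,1],[50,0]]
[[23,19],[26,0],[43,19],[44,0],[46,1],[50,0]]
[[23,19],[26,0],[43,19],[44,7],[48,1],[50,0]]
[[23,19],[26,0],[43,19],[45,7],[48,1],[50,0]]
[[9,9],[11,0],[23,19],[26,0],[43,19],[45,7],[48,1],[50,0]]
[[9,9],[11,0],[23,19],[26,0],[28,9],[33,0],[43,19],[45,7],[48,1],[50,0]]
[[9,9],[11,0],[14,9],[17,0],[23,19],[26,0],[28,9],[33,0],[43,19],[45,7],[48,1],[50,0]]
[[9,9],[11,0],[14,9],[17,0],[23,19],[26,0],[28,16],[33,0],[43,19],[45,7],[48,1],[50,0]]
[[9,9],[11,0],[14,9],[17,0],[23,19],[26,0],[28,16],[33,9],[43,19],[45,9],[48,1],[50,0]]
[[9,9],[11,0],[14,9],[17,0],[23,19],[26,0],[28,16],[33,9],[37,19],[45,9],[48,1],[50,0]]
[[3,7],[8,0],[9,9],[11,0],[14,9],[17,0],[23,19],[26,0],[28,16],[33,9],[37,19],[45,9],[48,1],[50,0]]
[[3,7],[8,0],[9,9],[11,0],[14,9],[17,0],[23,19],[26,0],[28,16],[33,9],[37,19],[45,9],[48,1],[50,0]]
[[3,7],[8,0],[9,9],[11,0],[14,16],[19,0],[23,19],[26,0],[28,16],[33,9],[37,19],[45,9],[48,1],[50,0]]
[[3,7],[8,0],[9,9],[11,0],[14,16],[19,0],[23,19],[26,0],[28,16],[33,9],[37,19],[45,9],[48,1],[50,0]]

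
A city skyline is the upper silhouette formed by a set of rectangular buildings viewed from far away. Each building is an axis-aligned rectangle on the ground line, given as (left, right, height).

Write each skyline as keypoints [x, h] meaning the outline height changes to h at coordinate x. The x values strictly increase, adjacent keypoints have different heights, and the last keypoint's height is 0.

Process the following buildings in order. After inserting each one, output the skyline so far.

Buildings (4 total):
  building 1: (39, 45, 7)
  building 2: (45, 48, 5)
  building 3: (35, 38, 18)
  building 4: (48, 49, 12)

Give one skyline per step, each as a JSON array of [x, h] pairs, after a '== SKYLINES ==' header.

== SKYLINES ==
[[39,7],[45,0]]
[[39,7],[45,5],[48,0]]
[[35,18],[38,0],[39,7],[45,5],[48,0]]
[[35,18],[38,0],[39,7],[45,5],[48,12],[49,0]]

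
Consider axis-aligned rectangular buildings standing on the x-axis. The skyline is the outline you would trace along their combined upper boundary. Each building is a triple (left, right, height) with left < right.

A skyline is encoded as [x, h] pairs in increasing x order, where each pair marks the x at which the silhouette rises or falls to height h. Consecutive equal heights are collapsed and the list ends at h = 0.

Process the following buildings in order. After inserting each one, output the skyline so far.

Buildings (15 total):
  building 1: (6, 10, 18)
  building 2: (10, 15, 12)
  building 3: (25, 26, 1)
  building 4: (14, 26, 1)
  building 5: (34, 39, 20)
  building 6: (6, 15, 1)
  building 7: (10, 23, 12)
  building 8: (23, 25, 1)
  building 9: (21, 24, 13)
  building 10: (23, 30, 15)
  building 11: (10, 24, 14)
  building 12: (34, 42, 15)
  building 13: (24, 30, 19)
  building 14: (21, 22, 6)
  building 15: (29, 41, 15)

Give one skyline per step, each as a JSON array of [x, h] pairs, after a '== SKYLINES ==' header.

== SKYLINES ==
[[6,18],[10,0]]
[[6,18],[10,12],[15,0]]
[[6,18],[10,12],[15,0],[25,1],[26,0]]
[[6,18],[10,12],[15,1],[26,0]]
[[6,18],[10,12],[15,1],[26,0],[34,20],[39,0]]
[[6,18],[10,12],[15,1],[26,0],[34,20],[39,0]]
[[6,18],[10,12],[23,1],[26,0],[34,20],[39,0]]
[[6,18],[10,12],[23,1],[26,0],[34,20],[39,0]]
[[6,18],[10,12],[21,13],[24,1],[26,0],[34,20],[39,0]]
[[6,18],[10,12],[21,13],[23,15],[30,0],[34,20],[39,0]]
[[6,18],[10,14],[23,15],[30,0],[34,20],[39,0]]
[[6,18],[10,14],[23,15],[30,0],[34,20],[39,15],[42,0]]
[[6,18],[10,14],[23,15],[24,19],[30,0],[34,20],[39,15],[42,0]]
[[6,18],[10,14],[23,15],[24,19],[30,0],[34,20],[39,15],[42,0]]
[[6,18],[10,14],[23,15],[24,19],[30,15],[34,20],[39,15],[42,0]]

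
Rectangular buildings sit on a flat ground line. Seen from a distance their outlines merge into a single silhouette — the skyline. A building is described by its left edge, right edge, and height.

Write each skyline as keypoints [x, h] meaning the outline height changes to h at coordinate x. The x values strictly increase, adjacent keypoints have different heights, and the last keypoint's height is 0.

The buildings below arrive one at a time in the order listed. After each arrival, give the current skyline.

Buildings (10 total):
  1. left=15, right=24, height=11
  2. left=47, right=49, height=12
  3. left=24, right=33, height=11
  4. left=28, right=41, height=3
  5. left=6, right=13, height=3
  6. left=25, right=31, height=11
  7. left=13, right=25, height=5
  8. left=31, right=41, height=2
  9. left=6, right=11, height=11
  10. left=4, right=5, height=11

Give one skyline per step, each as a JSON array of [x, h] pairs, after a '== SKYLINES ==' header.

== SKYLINES ==
[[15,11],[24,0]]
[[15,11],[24,0],[47,12],[49,0]]
[[15,11],[33,0],[47,12],[49,0]]
[[15,11],[33,3],[41,0],[47,12],[49,0]]
[[6,3],[13,0],[15,11],[33,3],[41,0],[47,12],[49,0]]
[[6,3],[13,0],[15,11],[33,3],[41,0],[47,12],[49,0]]
[[6,3],[13,5],[15,11],[33,3],[41,0],[47,12],[49,0]]
[[6,3],[13,5],[15,11],[33,3],[41,0],[47,12],[49,0]]
[[6,11],[11,3],[13,5],[15,11],[33,3],[41,0],[47,12],[49,0]]
[[4,11],[5,0],[6,11],[11,3],[13,5],[15,11],[33,3],[41,0],[47,12],[49,0]]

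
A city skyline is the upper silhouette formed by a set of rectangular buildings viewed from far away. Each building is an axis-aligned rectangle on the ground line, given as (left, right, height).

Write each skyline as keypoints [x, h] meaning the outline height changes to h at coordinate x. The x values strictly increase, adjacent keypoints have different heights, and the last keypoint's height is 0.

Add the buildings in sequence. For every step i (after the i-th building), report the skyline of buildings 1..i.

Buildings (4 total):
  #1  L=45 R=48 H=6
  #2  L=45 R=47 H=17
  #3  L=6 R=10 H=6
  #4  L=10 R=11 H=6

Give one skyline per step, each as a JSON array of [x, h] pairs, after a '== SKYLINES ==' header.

== SKYLINES ==
[[45,6],[48,0]]
[[45,17],[47,6],[48,0]]
[[6,6],[10,0],[45,17],[47,6],[48,0]]
[[6,6],[11,0],[45,17],[47,6],[48,0]]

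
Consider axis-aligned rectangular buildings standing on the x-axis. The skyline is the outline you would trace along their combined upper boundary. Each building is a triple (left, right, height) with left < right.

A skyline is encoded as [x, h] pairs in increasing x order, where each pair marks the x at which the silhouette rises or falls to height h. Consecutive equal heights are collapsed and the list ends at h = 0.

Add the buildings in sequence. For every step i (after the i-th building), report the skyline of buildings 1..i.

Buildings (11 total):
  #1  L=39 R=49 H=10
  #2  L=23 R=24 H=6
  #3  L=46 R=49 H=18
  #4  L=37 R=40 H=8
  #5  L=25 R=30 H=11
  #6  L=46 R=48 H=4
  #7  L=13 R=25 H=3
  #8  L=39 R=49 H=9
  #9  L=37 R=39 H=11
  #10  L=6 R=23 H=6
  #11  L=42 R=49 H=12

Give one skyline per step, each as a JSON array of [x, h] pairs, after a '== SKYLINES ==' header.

== SKYLINES ==
[[39,10],[49,0]]
[[23,6],[24,0],[39,10],[49,0]]
[[23,6],[24,0],[39,10],[46,18],[49,0]]
[[23,6],[24,0],[37,8],[39,10],[46,18],[49,0]]
[[23,6],[24,0],[25,11],[30,0],[37,8],[39,10],[46,18],[49,0]]
[[23,6],[24,0],[25,11],[30,0],[37,8],[39,10],[46,18],[49,0]]
[[13,3],[23,6],[24,3],[25,11],[30,0],[37,8],[39,10],[46,18],[49,0]]
[[13,3],[23,6],[24,3],[25,11],[30,0],[37,8],[39,10],[46,18],[49,0]]
[[13,3],[23,6],[24,3],[25,11],[30,0],[37,11],[39,10],[46,18],[49,0]]
[[6,6],[24,3],[25,11],[30,0],[37,11],[39,10],[46,18],[49,0]]
[[6,6],[24,3],[25,11],[30,0],[37,11],[39,10],[42,12],[46,18],[49,0]]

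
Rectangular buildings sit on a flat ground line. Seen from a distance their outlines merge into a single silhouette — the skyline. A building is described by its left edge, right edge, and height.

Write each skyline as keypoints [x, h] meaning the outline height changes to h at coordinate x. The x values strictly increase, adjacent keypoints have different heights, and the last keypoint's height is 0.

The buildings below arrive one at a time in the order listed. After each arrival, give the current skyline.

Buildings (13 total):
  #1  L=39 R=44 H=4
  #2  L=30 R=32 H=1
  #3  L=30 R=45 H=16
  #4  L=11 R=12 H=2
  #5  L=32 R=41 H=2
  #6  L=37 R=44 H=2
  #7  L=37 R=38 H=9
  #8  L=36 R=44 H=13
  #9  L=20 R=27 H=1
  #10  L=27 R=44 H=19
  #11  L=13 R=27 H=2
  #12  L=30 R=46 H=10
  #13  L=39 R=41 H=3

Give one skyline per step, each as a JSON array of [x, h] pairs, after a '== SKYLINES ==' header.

== SKYLINES ==
[[39,4],[44,0]]
[[30,1],[32,0],[39,4],[44,0]]
[[30,16],[45,0]]
[[11,2],[12,0],[30,16],[45,0]]
[[11,2],[12,0],[30,16],[45,0]]
[[11,2],[12,0],[30,16],[45,0]]
[[11,2],[12,0],[30,16],[45,0]]
[[11,2],[12,0],[30,16],[45,0]]
[[11,2],[12,0],[20,1],[27,0],[30,16],[45,0]]
[[11,2],[12,0],[20,1],[27,19],[44,16],[45,0]]
[[11,2],[12,0],[13,2],[27,19],[44,16],[45,0]]
[[11,2],[12,0],[13,2],[27,19],[44,16],[45,10],[46,0]]
[[11,2],[12,0],[13,2],[27,19],[44,16],[45,10],[46,0]]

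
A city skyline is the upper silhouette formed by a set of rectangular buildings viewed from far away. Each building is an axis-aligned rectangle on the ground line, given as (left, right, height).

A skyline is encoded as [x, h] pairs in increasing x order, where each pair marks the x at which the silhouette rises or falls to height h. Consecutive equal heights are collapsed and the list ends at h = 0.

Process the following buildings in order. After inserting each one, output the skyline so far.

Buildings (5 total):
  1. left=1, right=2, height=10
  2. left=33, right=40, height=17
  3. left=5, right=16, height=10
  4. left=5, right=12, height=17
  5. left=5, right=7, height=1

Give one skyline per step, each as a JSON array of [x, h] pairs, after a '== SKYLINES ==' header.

== SKYLINES ==
[[1,10],[2,0]]
[[1,10],[2,0],[33,17],[40,0]]
[[1,10],[2,0],[5,10],[16,0],[33,17],[40,0]]
[[1,10],[2,0],[5,17],[12,10],[16,0],[33,17],[40,0]]
[[1,10],[2,0],[5,17],[12,10],[16,0],[33,17],[40,0]]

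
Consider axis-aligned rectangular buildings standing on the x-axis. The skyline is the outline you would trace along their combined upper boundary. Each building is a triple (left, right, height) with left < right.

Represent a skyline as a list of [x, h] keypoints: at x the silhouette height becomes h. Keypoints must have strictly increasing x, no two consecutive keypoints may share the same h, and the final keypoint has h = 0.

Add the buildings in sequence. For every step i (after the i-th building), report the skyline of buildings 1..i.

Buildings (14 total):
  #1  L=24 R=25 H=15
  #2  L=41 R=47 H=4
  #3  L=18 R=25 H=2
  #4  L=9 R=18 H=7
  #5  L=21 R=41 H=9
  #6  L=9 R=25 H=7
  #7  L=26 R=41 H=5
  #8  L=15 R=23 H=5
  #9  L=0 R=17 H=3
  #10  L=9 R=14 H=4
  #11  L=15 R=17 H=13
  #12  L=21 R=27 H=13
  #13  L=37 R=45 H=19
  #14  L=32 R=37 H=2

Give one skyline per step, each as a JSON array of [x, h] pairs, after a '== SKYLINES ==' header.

== SKYLINES ==
[[24,15],[25,0]]
[[24,15],[25,0],[41,4],[47,0]]
[[18,2],[24,15],[25,0],[41,4],[47,0]]
[[9,7],[18,2],[24,15],[25,0],[41,4],[47,0]]
[[9,7],[18,2],[21,9],[24,15],[25,9],[41,4],[47,0]]
[[9,7],[21,9],[24,15],[25,9],[41,4],[47,0]]
[[9,7],[21,9],[24,15],[25,9],[41,4],[47,0]]
[[9,7],[21,9],[24,15],[25,9],[41,4],[47,0]]
[[0,3],[9,7],[21,9],[24,15],[25,9],[41,4],[47,0]]
[[0,3],[9,7],[21,9],[24,15],[25,9],[41,4],[47,0]]
[[0,3],[9,7],[15,13],[17,7],[21,9],[24,15],[25,9],[41,4],[47,0]]
[[0,3],[9,7],[15,13],[17,7],[21,13],[24,15],[25,13],[27,9],[41,4],[47,0]]
[[0,3],[9,7],[15,13],[17,7],[21,13],[24,15],[25,13],[27,9],[37,19],[45,4],[47,0]]
[[0,3],[9,7],[15,13],[17,7],[21,13],[24,15],[25,13],[27,9],[37,19],[45,4],[47,0]]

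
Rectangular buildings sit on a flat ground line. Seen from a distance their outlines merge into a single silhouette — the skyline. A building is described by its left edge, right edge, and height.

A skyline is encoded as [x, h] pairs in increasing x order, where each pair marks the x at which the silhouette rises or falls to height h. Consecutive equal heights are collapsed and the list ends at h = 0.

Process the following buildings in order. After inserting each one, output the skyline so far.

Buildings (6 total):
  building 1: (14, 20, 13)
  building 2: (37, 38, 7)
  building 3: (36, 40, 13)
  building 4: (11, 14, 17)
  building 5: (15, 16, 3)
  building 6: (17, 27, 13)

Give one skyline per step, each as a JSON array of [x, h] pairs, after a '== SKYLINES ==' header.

== SKYLINES ==
[[14,13],[20,0]]
[[14,13],[20,0],[37,7],[38,0]]
[[14,13],[20,0],[36,13],[40,0]]
[[11,17],[14,13],[20,0],[36,13],[40,0]]
[[11,17],[14,13],[20,0],[36,13],[40,0]]
[[11,17],[14,13],[27,0],[36,13],[40,0]]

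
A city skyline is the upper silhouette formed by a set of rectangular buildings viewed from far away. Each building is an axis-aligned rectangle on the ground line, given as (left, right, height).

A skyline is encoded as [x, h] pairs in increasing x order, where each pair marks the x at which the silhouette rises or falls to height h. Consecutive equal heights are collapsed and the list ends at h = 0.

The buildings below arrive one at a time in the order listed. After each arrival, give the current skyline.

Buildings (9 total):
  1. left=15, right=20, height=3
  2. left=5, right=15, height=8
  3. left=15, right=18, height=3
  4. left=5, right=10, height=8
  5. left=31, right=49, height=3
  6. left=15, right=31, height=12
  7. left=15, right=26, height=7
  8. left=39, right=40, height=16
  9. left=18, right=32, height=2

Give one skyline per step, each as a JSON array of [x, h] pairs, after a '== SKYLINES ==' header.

== SKYLINES ==
[[15,3],[20,0]]
[[5,8],[15,3],[20,0]]
[[5,8],[15,3],[20,0]]
[[5,8],[15,3],[20,0]]
[[5,8],[15,3],[20,0],[31,3],[49,0]]
[[5,8],[15,12],[31,3],[49,0]]
[[5,8],[15,12],[31,3],[49,0]]
[[5,8],[15,12],[31,3],[39,16],[40,3],[49,0]]
[[5,8],[15,12],[31,3],[39,16],[40,3],[49,0]]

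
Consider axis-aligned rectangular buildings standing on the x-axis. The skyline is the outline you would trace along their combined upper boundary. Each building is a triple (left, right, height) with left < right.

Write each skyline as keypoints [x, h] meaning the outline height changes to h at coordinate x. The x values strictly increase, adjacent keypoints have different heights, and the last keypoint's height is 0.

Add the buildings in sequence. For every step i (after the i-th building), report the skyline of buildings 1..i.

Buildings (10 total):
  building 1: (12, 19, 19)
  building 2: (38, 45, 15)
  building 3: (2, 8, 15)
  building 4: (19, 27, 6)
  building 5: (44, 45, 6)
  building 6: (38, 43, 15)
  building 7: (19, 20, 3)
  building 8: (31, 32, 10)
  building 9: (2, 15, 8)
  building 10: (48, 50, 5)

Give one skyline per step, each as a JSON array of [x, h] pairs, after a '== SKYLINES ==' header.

== SKYLINES ==
[[12,19],[19,0]]
[[12,19],[19,0],[38,15],[45,0]]
[[2,15],[8,0],[12,19],[19,0],[38,15],[45,0]]
[[2,15],[8,0],[12,19],[19,6],[27,0],[38,15],[45,0]]
[[2,15],[8,0],[12,19],[19,6],[27,0],[38,15],[45,0]]
[[2,15],[8,0],[12,19],[19,6],[27,0],[38,15],[45,0]]
[[2,15],[8,0],[12,19],[19,6],[27,0],[38,15],[45,0]]
[[2,15],[8,0],[12,19],[19,6],[27,0],[31,10],[32,0],[38,15],[45,0]]
[[2,15],[8,8],[12,19],[19,6],[27,0],[31,10],[32,0],[38,15],[45,0]]
[[2,15],[8,8],[12,19],[19,6],[27,0],[31,10],[32,0],[38,15],[45,0],[48,5],[50,0]]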